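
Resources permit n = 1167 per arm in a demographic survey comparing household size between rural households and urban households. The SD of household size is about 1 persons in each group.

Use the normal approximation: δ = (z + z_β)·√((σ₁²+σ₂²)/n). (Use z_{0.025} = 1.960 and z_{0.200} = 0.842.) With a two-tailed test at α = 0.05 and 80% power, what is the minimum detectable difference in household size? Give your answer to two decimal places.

δ = (z_{α/2} + z_β) · √((σ₁²+σ₂²)/n)
  = (1.960 + 0.842) · √(2/1167)
  = 2.802 · √0.00171
  = 2.802 · 0.0414
  = 0.1160

Minimum detectable difference ≈ 0.12 persons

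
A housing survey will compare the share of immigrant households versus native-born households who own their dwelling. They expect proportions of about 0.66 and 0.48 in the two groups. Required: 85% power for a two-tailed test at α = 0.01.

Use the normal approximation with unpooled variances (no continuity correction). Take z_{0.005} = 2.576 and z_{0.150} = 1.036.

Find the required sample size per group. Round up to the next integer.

n = (z_{α/2} + z_β)² · [p₁(1−p₁) + p₂(1−p₂)] / (p₁ − p₂)²
  = (2.576 + 1.036)² · (0.66·0.34 + 0.48·0.52) / (0.18)²
  = (3.612)² · (0.2244 + 0.2496) / 0.0324
  = 13.0465 · 0.4740 / 0.0324
  = 190.87
Round up → n = 191 per group.

n = 191 per group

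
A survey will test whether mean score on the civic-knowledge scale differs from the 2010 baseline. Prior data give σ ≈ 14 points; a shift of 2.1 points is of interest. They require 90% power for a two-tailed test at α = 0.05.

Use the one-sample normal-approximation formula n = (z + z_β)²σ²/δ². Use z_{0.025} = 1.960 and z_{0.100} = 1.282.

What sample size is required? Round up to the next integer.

n = (z_{α/2} + z_β)² · σ² / δ²
  = (1.960 + 1.282)² · 14² / 2.1²
  = 10.5106 · 196 / 4.41
  = 467.14
Round up → n = 468.

n = 468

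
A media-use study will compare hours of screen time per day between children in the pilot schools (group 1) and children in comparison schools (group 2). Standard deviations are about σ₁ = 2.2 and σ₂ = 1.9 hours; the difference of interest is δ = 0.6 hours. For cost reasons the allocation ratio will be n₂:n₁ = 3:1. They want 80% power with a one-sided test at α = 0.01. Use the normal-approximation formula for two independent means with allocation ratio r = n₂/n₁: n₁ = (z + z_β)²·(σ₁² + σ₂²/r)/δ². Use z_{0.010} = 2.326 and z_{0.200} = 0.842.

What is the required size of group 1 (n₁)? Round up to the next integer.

n₁ = 169

n₁ = (z_α + z_β)² · (σ₁² + σ₂²/r) / δ²
   = (2.326 + 0.842)² · (2.2² + 1.9²/3) / 0.6²
   = 10.0362 · (4.84 + 1.2033) / 0.36
   = 10.0362 · 6.0433 / 0.36
   = 168.48
Round up → n₁ = 169; n₂ = r·n₁ = 3 × 169 = 507.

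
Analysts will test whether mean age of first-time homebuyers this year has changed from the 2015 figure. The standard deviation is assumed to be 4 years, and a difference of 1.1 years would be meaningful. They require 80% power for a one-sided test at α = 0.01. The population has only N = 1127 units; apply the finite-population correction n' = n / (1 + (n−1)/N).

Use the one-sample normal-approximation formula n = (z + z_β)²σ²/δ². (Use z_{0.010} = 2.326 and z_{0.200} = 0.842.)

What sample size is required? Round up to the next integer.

n = 119

n = (z_α + z_β)² · σ² / δ²
  = (2.326 + 0.842)² · 4² / 1.1²
  = 10.0362 · 16 / 1.21
  = 132.71
Finite-population correction (N = 1127): 132.71 / (1 + (132.71 − 1)/1127) = 118.82.
Round up → n = 119.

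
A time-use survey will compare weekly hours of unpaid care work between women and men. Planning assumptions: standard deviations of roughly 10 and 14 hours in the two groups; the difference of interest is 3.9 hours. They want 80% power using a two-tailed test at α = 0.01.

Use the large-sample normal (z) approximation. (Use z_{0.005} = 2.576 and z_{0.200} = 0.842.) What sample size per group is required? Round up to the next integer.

n = 228 per group

n = (z_{α/2} + z_β)² · (σ₁² + σ₂²) / δ²
  = (2.576 + 0.842)² · (10² + 14² = 296) / 3.9²
  = 11.6827 · 296 / 15.21
  = 227.36
Round up → n = 228 per group.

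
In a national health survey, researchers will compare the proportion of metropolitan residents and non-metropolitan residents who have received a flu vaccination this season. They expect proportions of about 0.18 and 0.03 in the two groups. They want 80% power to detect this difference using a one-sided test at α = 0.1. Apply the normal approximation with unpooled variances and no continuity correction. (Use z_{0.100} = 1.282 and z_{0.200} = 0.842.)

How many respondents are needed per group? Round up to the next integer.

n = 36 per group

n = (z_α + z_β)² · [p₁(1−p₁) + p₂(1−p₂)] / (p₁ − p₂)²
  = (1.282 + 0.842)² · (0.18·0.82 + 0.03·0.97) / (0.15)²
  = (2.124)² · (0.1476 + 0.0291) / 0.0225
  = 4.5114 · 0.1767 / 0.0225
  = 35.43
Round up → n = 36 per group.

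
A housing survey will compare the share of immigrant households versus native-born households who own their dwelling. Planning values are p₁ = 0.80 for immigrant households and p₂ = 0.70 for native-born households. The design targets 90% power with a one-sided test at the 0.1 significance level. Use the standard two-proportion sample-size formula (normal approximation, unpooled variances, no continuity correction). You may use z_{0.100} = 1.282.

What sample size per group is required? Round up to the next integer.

n = 244 per group

n = (z_α + z_β)² · [p₁(1−p₁) + p₂(1−p₂)] / (p₁ − p₂)²
  = (1.282 + 1.282)² · (0.80·0.20 + 0.70·0.30) / (0.10)²
  = (2.564)² · (0.1600 + 0.2100) / 0.0100
  = 6.5741 · 0.3700 / 0.0100
  = 243.24
Round up → n = 244 per group.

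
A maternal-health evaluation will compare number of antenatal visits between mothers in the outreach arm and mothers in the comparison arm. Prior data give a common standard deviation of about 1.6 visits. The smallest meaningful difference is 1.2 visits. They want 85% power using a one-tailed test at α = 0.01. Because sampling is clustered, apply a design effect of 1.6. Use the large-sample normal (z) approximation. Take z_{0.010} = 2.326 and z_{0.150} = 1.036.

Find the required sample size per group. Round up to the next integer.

n = (z_α + z_β)² · (σ₁² + σ₂²) / δ²
  = (2.326 + 1.036)² · (2·1.6² = 5.12) / 1.2²
  = 11.3030 · 5.12 / 1.44
  = 40.19
Design effect: 1.6 × 40.19 = 64.30.
Round up → n = 65 per group.

n = 65 per group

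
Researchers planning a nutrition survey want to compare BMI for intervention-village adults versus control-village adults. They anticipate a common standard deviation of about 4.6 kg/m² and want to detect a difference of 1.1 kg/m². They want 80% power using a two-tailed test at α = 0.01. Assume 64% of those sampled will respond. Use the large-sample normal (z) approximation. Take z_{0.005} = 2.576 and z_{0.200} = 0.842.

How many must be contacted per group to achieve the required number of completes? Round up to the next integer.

n = 639 per group

n = (z_{α/2} + z_β)² · (σ₁² + σ₂²) / δ²
  = (2.576 + 0.842)² · (2·4.6² = 42.32) / 1.1²
  = 11.6827 · 42.32 / 1.21
  = 408.61
Adjust for 64% response: 408.61 / 0.64 = 638.45.
Round up → n = 639 per group.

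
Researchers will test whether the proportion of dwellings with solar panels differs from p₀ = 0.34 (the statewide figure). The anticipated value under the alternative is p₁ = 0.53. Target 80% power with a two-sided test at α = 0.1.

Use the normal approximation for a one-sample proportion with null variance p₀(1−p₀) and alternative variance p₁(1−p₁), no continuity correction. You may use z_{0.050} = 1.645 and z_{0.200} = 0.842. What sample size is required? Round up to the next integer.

n = [z_{α/2}·√(p₀q₀) + z_β·√(p₁q₁)]² / (p₁ − p₀)²
  = [1.645·√(0.34·0.66) + 0.842·√(0.53·0.47)]² / (0.19)²
  = [1.645·0.4737 + 0.842·0.4991]² / 0.0361
  = [1.1995]² / 0.0361
  = 39.86
Round up → n = 40.

n = 40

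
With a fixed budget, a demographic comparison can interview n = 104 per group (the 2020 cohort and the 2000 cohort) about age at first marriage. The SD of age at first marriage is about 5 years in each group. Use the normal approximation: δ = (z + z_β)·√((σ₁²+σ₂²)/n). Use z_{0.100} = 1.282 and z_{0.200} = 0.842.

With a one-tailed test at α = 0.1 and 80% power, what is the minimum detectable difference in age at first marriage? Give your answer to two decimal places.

δ = (z_α + z_β) · √((σ₁²+σ₂²)/n)
  = (1.282 + 0.842) · √(50/104)
  = 2.124 · √0.48077
  = 2.124 · 0.6934
  = 1.4727

Minimum detectable difference ≈ 1.47 years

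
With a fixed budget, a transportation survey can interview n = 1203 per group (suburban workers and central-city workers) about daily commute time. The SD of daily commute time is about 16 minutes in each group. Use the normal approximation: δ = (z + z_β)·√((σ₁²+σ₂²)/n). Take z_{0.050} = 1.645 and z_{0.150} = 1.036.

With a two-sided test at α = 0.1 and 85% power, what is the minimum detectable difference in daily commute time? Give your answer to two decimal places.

δ = (z_{α/2} + z_β) · √((σ₁²+σ₂²)/n)
  = (1.645 + 1.036) · √(512/1203)
  = 2.681 · √0.4256
  = 2.681 · 0.6524
  = 1.7490

Minimum detectable difference ≈ 1.75 minutes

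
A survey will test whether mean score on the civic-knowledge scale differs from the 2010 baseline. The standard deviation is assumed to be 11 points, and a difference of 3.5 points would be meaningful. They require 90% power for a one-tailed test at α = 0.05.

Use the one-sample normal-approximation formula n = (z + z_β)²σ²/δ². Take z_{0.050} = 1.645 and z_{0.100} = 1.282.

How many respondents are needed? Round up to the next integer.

n = (z_α + z_β)² · σ² / δ²
  = (1.645 + 1.282)² · 11² / 3.5²
  = 8.5673 · 121 / 12.25
  = 84.62
Round up → n = 85.

n = 85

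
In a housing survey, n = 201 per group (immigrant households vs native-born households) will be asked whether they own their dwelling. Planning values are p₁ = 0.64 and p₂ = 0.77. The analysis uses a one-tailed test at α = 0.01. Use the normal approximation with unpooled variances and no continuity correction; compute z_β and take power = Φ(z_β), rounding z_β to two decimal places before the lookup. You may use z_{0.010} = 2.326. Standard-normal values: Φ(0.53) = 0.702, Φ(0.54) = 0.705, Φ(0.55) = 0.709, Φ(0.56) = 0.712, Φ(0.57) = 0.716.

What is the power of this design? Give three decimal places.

z_β = |p₁−p₂|·√(n/[p₁q₁+p₂q₂]) − z_α
    = 0.13 · √(201/0.4075) − 2.326
    = 0.13 · 22.2093 − 2.326
    = 2.8872 − 2.326 = 0.5612 → 0.56
Power = Φ(0.56) = 0.712.

Power ≈ 0.712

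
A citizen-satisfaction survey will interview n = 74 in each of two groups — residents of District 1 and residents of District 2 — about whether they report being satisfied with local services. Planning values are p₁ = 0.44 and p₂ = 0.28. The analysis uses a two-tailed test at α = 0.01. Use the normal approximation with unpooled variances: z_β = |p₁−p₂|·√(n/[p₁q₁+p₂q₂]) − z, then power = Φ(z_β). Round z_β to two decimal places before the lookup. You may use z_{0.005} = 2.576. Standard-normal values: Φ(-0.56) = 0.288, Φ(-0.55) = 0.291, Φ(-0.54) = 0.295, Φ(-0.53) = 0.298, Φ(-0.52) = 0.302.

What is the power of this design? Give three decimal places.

Power ≈ 0.302

z_β = |p₁−p₂|·√(n/[p₁q₁+p₂q₂]) − z_{α/2}
    = 0.16 · √(74/0.4480) − 2.576
    = 0.16 · 12.8522 − 2.576
    = 2.0563 − 2.576 = -0.5197 → -0.52
Power = Φ(-0.52) = 0.302.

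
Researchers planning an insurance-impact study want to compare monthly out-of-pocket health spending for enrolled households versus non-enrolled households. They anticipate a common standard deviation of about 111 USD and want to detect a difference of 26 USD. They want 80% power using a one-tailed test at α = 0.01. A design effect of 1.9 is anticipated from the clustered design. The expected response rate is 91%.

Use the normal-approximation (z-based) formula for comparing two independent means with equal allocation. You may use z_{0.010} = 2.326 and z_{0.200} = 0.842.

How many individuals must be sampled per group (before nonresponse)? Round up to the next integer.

n = 764 per group

n = (z_α + z_β)² · (σ₁² + σ₂²) / δ²
  = (2.326 + 0.842)² · (2·111² = 24642) / 26²
  = 10.0362 · 24642 / 676
  = 365.85
Design effect: 1.9 × 365.85 = 695.11.
Adjust for 91% response: 695.11 / 0.91 = 763.86.
Round up → n = 764 per group.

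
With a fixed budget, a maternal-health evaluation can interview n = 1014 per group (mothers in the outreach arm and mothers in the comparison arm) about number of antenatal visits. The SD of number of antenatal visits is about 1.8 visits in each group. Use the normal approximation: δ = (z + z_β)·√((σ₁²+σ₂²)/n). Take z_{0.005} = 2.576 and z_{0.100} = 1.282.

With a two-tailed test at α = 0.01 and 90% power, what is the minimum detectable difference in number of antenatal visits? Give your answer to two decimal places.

Minimum detectable difference ≈ 0.31 visits

δ = (z_{α/2} + z_β) · √((σ₁²+σ₂²)/n)
  = (2.576 + 1.282) · √(6.48/1014)
  = 3.858 · √0.00639
  = 3.858 · 0.0799
  = 0.3084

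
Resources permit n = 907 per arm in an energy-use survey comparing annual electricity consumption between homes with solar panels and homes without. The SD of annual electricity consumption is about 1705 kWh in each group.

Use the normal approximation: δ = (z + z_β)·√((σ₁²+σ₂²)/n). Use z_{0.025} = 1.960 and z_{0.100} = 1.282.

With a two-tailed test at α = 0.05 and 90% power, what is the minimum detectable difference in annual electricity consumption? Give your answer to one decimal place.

Minimum detectable difference ≈ 259.6 kWh

δ = (z_{α/2} + z_β) · √((σ₁²+σ₂²)/n)
  = (1.960 + 1.282) · √(5814050/907)
  = 3.242 · √6410.2
  = 3.242 · 80.0637
  = 259.5666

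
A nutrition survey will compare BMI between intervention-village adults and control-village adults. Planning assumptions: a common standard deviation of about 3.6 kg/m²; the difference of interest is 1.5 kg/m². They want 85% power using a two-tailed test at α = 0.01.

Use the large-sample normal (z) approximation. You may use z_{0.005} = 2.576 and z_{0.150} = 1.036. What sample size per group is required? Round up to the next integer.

n = 151 per group

n = (z_{α/2} + z_β)² · (σ₁² + σ₂²) / δ²
  = (2.576 + 1.036)² · (2·3.6² = 25.92) / 1.5²
  = 13.0465 · 25.92 / 2.25
  = 150.30
Round up → n = 151 per group.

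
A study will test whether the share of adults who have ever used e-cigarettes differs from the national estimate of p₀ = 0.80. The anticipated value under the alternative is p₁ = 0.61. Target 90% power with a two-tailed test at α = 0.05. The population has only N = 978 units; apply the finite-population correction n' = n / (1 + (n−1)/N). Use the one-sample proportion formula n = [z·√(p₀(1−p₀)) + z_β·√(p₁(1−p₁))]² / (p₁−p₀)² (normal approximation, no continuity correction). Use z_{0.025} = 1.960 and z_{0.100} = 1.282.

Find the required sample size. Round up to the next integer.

n = 53

n = [z_{α/2}·√(p₀q₀) + z_β·√(p₁q₁)]² / (p₁ − p₀)²
  = [1.960·√(0.80·0.20) + 1.282·√(0.61·0.39)]² / (-0.19)²
  = [1.960·0.4000 + 1.282·0.4877]² / 0.0361
  = [1.4093]² / 0.0361
  = 55.02
Finite-population correction (N = 978): 55.02 / (1 + (55.02 − 1)/978) = 52.14.
Round up → n = 53.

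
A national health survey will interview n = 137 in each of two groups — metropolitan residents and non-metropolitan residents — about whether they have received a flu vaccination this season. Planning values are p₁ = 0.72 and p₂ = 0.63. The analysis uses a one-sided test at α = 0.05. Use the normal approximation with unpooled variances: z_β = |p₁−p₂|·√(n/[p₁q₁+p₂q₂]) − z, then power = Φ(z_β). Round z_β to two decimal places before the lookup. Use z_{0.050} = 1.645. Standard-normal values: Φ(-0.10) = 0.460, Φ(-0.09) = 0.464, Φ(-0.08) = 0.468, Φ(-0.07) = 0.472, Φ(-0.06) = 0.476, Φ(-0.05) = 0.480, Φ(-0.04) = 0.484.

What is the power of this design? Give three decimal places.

Power ≈ 0.480

z_β = |p₁−p₂|·√(n/[p₁q₁+p₂q₂]) − z_α
    = 0.09 · √(137/0.4347) − 1.645
    = 0.09 · 17.7527 − 1.645
    = 1.5977 − 1.645 = -0.0473 → -0.05
Power = Φ(-0.05) = 0.480.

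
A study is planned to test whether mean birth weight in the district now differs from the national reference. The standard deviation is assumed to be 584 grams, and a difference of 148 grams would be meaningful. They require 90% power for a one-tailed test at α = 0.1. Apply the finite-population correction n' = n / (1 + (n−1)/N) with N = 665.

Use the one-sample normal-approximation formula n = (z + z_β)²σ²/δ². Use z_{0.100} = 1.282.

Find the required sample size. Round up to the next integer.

n = 89

n = (z_α + z_β)² · σ² / δ²
  = (1.282 + 1.282)² · 584² / 148²
  = 6.5741 · 341056 / 21904
  = 102.36
Finite-population correction (N = 665): 102.36 / (1 + (102.36 − 1)/665) = 88.82.
Round up → n = 89.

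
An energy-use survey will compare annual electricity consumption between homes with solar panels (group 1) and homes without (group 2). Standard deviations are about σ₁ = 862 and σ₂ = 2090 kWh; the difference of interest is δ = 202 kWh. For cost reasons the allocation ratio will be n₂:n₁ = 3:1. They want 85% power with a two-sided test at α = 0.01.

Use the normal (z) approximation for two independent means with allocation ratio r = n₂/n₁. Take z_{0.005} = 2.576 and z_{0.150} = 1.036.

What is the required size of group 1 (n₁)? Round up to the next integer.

n₁ = (z_{α/2} + z_β)² · (σ₁² + σ₂²/r) / δ²
   = (2.576 + 1.036)² · (862² + 2090²/3) / 202²
   = 13.0465 · (743044 + 1456033.3) / 40804
   = 13.0465 · 2199077.3 / 40804
   = 703.13
Round up → n₁ = 704; n₂ = r·n₁ = 3 × 704 = 2112.

n₁ = 704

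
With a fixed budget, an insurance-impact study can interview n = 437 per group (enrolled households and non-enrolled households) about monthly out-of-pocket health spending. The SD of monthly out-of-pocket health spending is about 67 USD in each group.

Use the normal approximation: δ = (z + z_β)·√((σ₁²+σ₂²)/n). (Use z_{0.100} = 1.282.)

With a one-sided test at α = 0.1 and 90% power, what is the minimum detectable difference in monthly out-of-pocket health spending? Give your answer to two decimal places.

δ = (z_α + z_β) · √((σ₁²+σ₂²)/n)
  = (1.282 + 1.282) · √(8978/437)
  = 2.564 · √20.5446
  = 2.564 · 4.5326
  = 11.6216

Minimum detectable difference ≈ 11.62 USD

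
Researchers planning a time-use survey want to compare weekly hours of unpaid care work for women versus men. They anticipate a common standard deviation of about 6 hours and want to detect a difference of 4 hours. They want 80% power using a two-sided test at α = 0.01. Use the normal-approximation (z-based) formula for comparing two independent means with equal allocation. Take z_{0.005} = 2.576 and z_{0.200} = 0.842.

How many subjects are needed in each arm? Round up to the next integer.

n = (z_{α/2} + z_β)² · (σ₁² + σ₂²) / δ²
  = (2.576 + 0.842)² · (2·6² = 72) / 4²
  = 11.6827 · 72 / 16
  = 52.57
Round up → n = 53 per group.

n = 53 per group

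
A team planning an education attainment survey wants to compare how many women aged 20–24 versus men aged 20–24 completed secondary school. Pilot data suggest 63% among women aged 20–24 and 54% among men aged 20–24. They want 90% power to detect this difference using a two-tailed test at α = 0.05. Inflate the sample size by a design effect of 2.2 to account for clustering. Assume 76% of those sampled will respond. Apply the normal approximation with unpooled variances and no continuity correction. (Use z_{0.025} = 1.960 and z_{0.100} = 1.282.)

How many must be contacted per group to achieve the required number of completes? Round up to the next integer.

n = (z_{α/2} + z_β)² · [p₁(1−p₁) + p₂(1−p₂)] / (p₁ − p₂)²
  = (1.960 + 1.282)² · (0.63·0.37 + 0.54·0.46) / (0.09)²
  = (3.242)² · (0.2331 + 0.2484) / 0.0081
  = 10.5106 · 0.4815 / 0.0081
  = 624.79
Design effect: 2.2 × 624.79 = 1374.55.
Adjust for 76% response: 1374.55 / 0.76 = 1808.62.
Round up → n = 1809 per group.

n = 1809 per group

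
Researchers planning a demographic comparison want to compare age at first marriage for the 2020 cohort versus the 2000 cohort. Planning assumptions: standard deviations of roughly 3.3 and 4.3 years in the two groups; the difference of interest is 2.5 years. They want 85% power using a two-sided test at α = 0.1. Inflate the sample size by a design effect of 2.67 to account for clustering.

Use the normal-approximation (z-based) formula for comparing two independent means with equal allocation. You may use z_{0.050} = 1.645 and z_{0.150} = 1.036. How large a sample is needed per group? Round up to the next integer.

n = 91 per group

n = (z_{α/2} + z_β)² · (σ₁² + σ₂²) / δ²
  = (1.645 + 1.036)² · (3.3² + 4.3² = 29.38) / 2.5²
  = 7.1878 · 29.38 / 6.25
  = 33.79
Design effect: 2.67 × 33.79 = 90.21.
Round up → n = 91 per group.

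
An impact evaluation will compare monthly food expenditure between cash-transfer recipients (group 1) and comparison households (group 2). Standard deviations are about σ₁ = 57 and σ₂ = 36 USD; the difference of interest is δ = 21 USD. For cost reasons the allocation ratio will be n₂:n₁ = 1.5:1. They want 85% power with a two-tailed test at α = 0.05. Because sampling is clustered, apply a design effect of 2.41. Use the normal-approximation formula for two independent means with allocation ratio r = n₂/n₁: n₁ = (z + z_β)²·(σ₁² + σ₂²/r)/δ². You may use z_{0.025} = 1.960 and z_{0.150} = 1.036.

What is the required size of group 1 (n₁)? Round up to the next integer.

n₁ = 202

n₁ = (z_{α/2} + z_β)² · (σ₁² + σ₂²/r) / δ²
   = (1.960 + 1.036)² · (57² + 36²/1.5) / 21²
   = 8.9760 · (3249 + 864) / 441
   = 8.9760 · 4113 / 441
   = 83.72
Design effect: 2.41 × 83.72 = 201.75.
Round up → n₁ = 202; n₂ = r·n₁ = 1.5 × 202 = 303.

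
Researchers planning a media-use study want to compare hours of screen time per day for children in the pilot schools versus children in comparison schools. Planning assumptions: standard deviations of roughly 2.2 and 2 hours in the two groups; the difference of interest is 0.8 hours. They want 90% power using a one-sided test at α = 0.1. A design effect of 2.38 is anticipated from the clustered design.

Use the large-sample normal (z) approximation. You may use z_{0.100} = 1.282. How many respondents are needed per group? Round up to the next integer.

n = (z_α + z_β)² · (σ₁² + σ₂²) / δ²
  = (1.282 + 1.282)² · (2.2² + 2² = 8.84) / 0.8²
  = 6.5741 · 8.84 / 0.64
  = 90.80
Design effect: 2.38 × 90.80 = 216.12.
Round up → n = 217 per group.

n = 217 per group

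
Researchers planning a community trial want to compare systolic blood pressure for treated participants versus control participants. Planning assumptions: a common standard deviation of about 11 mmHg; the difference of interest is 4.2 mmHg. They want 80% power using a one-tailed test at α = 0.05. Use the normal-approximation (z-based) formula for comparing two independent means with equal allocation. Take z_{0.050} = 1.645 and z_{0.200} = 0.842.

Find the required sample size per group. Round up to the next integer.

n = 85 per group

n = (z_α + z_β)² · (σ₁² + σ₂²) / δ²
  = (1.645 + 0.842)² · (2·11² = 242) / 4.2²
  = 6.1852 · 242 / 17.64
  = 84.85
Round up → n = 85 per group.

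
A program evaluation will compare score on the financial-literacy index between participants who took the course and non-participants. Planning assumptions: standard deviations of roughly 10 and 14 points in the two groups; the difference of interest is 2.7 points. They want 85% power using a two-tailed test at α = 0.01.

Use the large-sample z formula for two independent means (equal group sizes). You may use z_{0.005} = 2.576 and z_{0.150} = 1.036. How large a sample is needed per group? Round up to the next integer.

n = 530 per group

n = (z_{α/2} + z_β)² · (σ₁² + σ₂²) / δ²
  = (2.576 + 1.036)² · (10² + 14² = 296) / 2.7²
  = 13.0465 · 296 / 7.29
  = 529.74
Round up → n = 530 per group.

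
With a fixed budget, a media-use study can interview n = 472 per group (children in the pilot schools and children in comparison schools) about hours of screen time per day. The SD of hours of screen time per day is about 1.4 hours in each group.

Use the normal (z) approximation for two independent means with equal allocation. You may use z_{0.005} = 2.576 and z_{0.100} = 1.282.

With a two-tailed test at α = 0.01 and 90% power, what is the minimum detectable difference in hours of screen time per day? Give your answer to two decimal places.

δ = (z_{α/2} + z_β) · √((σ₁²+σ₂²)/n)
  = (2.576 + 1.282) · √(3.92/472)
  = 3.858 · √0.00831
  = 3.858 · 0.0911
  = 0.3516

Minimum detectable difference ≈ 0.35 hours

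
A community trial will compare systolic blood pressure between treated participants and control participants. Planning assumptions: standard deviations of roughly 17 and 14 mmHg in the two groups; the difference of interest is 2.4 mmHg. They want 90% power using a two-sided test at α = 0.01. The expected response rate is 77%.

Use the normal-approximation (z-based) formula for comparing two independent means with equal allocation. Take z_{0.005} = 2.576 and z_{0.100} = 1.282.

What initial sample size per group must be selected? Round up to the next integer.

n = 1628 per group

n = (z_{α/2} + z_β)² · (σ₁² + σ₂²) / δ²
  = (2.576 + 1.282)² · (17² + 14² = 485) / 2.4²
  = 14.8842 · 485 / 5.76
  = 1253.27
Adjust for 77% response: 1253.27 / 0.77 = 1627.62.
Round up → n = 1628 per group.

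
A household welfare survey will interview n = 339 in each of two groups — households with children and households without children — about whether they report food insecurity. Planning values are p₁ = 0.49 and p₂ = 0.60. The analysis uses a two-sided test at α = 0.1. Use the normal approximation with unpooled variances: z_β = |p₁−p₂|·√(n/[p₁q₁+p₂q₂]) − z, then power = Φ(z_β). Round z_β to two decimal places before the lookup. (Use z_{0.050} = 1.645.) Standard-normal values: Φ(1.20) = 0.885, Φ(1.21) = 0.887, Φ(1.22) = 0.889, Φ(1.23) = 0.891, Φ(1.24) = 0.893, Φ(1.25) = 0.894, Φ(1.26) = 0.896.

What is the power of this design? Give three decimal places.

Power ≈ 0.894

z_β = |p₁−p₂|·√(n/[p₁q₁+p₂q₂]) − z_{α/2}
    = 0.11 · √(339/0.4899) − 1.645
    = 0.11 · 26.3055 − 1.645
    = 2.8936 − 1.645 = 1.2486 → 1.25
Power = Φ(1.25) = 0.894.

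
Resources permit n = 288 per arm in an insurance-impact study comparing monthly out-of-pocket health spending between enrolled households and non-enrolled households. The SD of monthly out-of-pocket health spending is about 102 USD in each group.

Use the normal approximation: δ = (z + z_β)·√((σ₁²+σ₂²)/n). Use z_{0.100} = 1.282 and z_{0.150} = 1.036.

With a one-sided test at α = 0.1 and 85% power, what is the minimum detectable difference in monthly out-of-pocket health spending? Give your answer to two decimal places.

Minimum detectable difference ≈ 19.70 USD

δ = (z_α + z_β) · √((σ₁²+σ₂²)/n)
  = (1.282 + 1.036) · √(20808/288)
  = 2.318 · √72.25
  = 2.318 · 8.5000
  = 19.7030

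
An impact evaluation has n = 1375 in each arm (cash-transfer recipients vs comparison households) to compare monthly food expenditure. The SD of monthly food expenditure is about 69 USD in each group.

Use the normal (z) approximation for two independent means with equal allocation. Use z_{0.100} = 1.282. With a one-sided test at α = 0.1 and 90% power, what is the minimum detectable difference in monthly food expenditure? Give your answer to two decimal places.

δ = (z_α + z_β) · √((σ₁²+σ₂²)/n)
  = (1.282 + 1.282) · √(9522/1375)
  = 2.564 · √6.9251
  = 2.564 · 2.6316
  = 6.7473

Minimum detectable difference ≈ 6.75 USD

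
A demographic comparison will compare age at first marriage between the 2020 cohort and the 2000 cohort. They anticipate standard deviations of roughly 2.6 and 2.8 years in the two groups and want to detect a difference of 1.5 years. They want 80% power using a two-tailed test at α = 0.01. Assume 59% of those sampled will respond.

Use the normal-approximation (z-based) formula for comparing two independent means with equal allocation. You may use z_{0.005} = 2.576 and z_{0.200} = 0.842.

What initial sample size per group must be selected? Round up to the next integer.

n = 129 per group

n = (z_{α/2} + z_β)² · (σ₁² + σ₂²) / δ²
  = (2.576 + 0.842)² · (2.6² + 2.8² = 14.6) / 1.5²
  = 11.6827 · 14.6 / 2.25
  = 75.81
Adjust for 59% response: 75.81 / 0.59 = 128.49.
Round up → n = 129 per group.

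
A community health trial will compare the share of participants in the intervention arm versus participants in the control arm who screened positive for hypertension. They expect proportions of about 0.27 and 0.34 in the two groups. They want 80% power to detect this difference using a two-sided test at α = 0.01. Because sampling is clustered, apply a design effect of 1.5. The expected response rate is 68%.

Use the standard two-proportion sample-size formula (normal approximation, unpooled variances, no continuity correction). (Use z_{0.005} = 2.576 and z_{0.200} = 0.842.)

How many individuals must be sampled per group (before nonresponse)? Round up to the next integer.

n = 2217 per group

n = (z_{α/2} + z_β)² · [p₁(1−p₁) + p₂(1−p₂)] / (p₁ − p₂)²
  = (2.576 + 0.842)² · (0.27·0.73 + 0.34·0.66) / (-0.07)²
  = (3.418)² · (0.1971 + 0.2244) / 0.0049
  = 11.6827 · 0.4215 / 0.0049
  = 1004.95
Design effect: 1.5 × 1004.95 = 1507.43.
Adjust for 68% response: 1507.43 / 0.68 = 2216.81.
Round up → n = 2217 per group.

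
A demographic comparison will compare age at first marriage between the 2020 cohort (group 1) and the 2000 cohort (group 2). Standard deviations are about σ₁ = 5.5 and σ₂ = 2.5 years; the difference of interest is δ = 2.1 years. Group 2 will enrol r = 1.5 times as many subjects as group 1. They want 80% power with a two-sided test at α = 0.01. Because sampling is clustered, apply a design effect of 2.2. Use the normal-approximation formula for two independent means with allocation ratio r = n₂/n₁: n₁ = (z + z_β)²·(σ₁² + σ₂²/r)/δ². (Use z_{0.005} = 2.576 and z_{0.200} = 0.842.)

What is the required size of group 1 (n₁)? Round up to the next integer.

n₁ = 201

n₁ = (z_{α/2} + z_β)² · (σ₁² + σ₂²/r) / δ²
   = (2.576 + 0.842)² · (5.5² + 2.5²/1.5) / 2.1²
   = 11.6827 · (30.25 + 4.1667) / 4.41
   = 11.6827 · 34.4167 / 4.41
   = 91.17
Design effect: 2.2 × 91.17 = 200.58.
Round up → n₁ = 201; n₂ = r·n₁ = 1.5 × 201 = 302.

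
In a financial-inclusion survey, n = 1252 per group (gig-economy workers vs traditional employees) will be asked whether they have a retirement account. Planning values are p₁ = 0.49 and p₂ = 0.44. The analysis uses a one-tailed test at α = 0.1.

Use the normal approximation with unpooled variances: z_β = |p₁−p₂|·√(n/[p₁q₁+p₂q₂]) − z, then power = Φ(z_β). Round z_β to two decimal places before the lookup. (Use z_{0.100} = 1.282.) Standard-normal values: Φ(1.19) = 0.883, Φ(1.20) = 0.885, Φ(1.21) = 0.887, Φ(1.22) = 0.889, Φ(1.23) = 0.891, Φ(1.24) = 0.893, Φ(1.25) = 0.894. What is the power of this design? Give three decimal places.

Power ≈ 0.891

z_β = |p₁−p₂|·√(n/[p₁q₁+p₂q₂]) − z_α
    = 0.05 · √(1252/0.4963) − 1.282
    = 0.05 · 50.2262 − 1.282
    = 2.5113 − 1.282 = 1.2293 → 1.23
Power = Φ(1.23) = 0.891.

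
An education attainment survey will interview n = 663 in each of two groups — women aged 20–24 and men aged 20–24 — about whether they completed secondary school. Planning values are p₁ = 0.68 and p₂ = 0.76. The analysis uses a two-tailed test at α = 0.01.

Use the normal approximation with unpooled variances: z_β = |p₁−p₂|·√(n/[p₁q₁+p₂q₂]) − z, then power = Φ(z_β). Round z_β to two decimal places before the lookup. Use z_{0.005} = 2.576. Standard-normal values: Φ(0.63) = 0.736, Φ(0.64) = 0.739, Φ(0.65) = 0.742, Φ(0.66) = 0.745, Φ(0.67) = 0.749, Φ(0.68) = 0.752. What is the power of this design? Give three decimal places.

z_β = |p₁−p₂|·√(n/[p₁q₁+p₂q₂]) − z_{α/2}
    = 0.08 · √(663/0.4000) − 2.576
    = 0.08 · 40.7124 − 2.576
    = 3.2570 − 2.576 = 0.6810 → 0.68
Power = Φ(0.68) = 0.752.

Power ≈ 0.752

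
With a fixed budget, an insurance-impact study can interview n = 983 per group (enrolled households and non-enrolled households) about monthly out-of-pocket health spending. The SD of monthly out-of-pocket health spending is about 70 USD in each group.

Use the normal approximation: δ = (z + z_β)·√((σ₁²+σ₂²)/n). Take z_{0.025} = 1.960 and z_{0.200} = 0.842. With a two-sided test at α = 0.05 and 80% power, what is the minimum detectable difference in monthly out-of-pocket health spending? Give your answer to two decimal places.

δ = (z_{α/2} + z_β) · √((σ₁²+σ₂²)/n)
  = (1.960 + 0.842) · √(9800/983)
  = 2.802 · √9.9695
  = 2.802 · 3.1574
  = 8.8472

Minimum detectable difference ≈ 8.85 USD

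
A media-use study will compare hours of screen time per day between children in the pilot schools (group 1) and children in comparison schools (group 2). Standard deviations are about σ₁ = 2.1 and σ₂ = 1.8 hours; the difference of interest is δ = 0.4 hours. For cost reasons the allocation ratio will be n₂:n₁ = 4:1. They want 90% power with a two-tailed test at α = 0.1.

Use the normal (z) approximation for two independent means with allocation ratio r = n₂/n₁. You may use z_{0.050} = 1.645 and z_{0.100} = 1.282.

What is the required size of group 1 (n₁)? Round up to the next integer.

n₁ = (z_{α/2} + z_β)² · (σ₁² + σ₂²/r) / δ²
   = (1.645 + 1.282)² · (2.1² + 1.8²/4) / 0.4²
   = 8.5673 · (4.41 + 0.81) / 0.16
   = 8.5673 · 5.22 / 0.16
   = 279.51
Round up → n₁ = 280; n₂ = r·n₁ = 4 × 280 = 1120.

n₁ = 280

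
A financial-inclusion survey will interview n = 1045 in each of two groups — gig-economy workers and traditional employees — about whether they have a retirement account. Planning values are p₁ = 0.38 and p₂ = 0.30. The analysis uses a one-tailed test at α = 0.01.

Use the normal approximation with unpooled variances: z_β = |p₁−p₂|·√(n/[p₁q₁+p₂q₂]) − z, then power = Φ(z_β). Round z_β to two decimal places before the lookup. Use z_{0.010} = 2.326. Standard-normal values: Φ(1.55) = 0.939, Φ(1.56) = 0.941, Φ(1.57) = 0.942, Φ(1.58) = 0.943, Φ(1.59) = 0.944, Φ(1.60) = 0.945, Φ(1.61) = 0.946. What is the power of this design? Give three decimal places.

z_β = |p₁−p₂|·√(n/[p₁q₁+p₂q₂]) − z_α
    = 0.08 · √(1045/0.4456) − 2.326
    = 0.08 · 48.4268 − 2.326
    = 3.8741 − 2.326 = 1.5481 → 1.55
Power = Φ(1.55) = 0.939.

Power ≈ 0.939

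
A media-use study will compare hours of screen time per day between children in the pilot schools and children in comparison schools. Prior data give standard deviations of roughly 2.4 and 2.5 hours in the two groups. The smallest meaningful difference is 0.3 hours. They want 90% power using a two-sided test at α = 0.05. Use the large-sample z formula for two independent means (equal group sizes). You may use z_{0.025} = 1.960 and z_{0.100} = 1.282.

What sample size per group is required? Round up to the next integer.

n = (z_{α/2} + z_β)² · (σ₁² + σ₂²) / δ²
  = (1.960 + 1.282)² · (2.4² + 2.5² = 12.01) / 0.3²
  = 10.5106 · 12.01 / 0.09
  = 1402.58
Round up → n = 1403 per group.

n = 1403 per group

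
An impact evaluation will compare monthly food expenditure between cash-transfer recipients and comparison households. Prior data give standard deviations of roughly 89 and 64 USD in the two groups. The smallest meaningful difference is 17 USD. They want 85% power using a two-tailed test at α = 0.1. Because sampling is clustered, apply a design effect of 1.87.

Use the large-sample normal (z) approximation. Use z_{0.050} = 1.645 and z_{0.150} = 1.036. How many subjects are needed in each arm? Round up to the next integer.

n = (z_{α/2} + z_β)² · (σ₁² + σ₂²) / δ²
  = (1.645 + 1.036)² · (89² + 64² = 12017) / 17²
  = 7.1878 · 12017 / 289
  = 298.88
Design effect: 1.87 × 298.88 = 558.90.
Round up → n = 559 per group.

n = 559 per group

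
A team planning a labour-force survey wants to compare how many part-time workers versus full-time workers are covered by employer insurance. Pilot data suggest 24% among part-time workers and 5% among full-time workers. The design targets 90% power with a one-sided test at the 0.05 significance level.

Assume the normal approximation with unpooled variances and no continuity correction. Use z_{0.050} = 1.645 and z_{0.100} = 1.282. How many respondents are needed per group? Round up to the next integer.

n = (z_α + z_β)² · [p₁(1−p₁) + p₂(1−p₂)] / (p₁ − p₂)²
  = (1.645 + 1.282)² · (0.24·0.76 + 0.05·0.95) / (0.19)²
  = (2.927)² · (0.1824 + 0.0475) / 0.0361
  = 8.5673 · 0.2299 / 0.0361
  = 54.56
Round up → n = 55 per group.

n = 55 per group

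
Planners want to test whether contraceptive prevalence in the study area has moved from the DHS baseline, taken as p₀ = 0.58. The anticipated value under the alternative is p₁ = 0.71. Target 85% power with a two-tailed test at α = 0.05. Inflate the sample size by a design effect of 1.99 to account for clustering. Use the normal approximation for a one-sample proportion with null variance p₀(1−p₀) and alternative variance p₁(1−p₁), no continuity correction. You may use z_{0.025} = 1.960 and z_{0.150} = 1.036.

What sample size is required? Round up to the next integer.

n = [z_{α/2}·√(p₀q₀) + z_β·√(p₁q₁)]² / (p₁ − p₀)²
  = [1.960·√(0.58·0.42) + 1.036·√(0.71·0.29)]² / (0.13)²
  = [1.960·0.4936 + 1.036·0.4538]² / 0.0169
  = [1.4375]² / 0.0169
  = 122.27
Design effect: 1.99 × 122.27 = 243.31.
Round up → n = 244.

n = 244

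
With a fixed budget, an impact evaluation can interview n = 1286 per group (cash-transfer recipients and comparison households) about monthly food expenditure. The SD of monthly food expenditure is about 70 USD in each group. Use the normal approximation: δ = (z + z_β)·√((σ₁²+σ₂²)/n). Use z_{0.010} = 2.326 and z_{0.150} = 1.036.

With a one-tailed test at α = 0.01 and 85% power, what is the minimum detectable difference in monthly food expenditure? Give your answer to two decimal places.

Minimum detectable difference ≈ 9.28 USD

δ = (z_α + z_β) · √((σ₁²+σ₂²)/n)
  = (2.326 + 1.036) · √(9800/1286)
  = 3.362 · √7.6205
  = 3.362 · 2.7605
  = 9.2809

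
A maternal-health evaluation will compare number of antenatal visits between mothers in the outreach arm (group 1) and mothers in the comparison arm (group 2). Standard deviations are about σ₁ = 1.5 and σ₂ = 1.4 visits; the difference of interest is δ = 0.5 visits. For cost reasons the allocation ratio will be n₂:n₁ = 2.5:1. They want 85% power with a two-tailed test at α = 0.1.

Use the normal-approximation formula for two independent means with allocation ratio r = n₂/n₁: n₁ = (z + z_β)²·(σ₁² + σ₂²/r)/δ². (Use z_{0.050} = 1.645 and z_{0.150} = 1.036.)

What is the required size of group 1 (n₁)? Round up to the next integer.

n₁ = (z_{α/2} + z_β)² · (σ₁² + σ₂²/r) / δ²
   = (1.645 + 1.036)² · (1.5² + 1.4²/2.5) / 0.5²
   = 7.1878 · (2.25 + 0.784) / 0.25
   = 7.1878 · 3.034 / 0.25
   = 87.23
Round up → n₁ = 88; n₂ = r·n₁ = 2.5 × 88 = 220.

n₁ = 88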